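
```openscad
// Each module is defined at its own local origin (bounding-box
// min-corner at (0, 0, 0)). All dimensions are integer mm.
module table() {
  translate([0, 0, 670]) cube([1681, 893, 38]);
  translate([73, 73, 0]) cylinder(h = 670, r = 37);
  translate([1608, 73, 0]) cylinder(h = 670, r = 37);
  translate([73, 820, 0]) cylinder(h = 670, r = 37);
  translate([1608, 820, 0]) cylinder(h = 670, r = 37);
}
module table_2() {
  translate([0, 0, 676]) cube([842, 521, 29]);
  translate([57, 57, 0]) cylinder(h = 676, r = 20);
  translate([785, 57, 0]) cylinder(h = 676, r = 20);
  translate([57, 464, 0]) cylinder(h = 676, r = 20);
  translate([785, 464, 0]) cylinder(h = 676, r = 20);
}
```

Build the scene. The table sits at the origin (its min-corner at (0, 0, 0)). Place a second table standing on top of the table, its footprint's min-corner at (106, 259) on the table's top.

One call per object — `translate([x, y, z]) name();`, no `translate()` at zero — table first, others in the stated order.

table();
translate([106, 259, 708]) table_2();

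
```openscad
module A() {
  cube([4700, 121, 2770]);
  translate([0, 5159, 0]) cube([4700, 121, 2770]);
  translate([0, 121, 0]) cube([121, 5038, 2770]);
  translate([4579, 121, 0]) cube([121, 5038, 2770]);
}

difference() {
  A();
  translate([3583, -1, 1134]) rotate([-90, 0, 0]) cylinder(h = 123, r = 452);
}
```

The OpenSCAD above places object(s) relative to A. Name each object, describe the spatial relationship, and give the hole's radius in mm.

The subtracted cylinder has r = 452 mm.

A is a house frame. The house frame has a circular hole through its front wall. The hole's radius is 452 mm.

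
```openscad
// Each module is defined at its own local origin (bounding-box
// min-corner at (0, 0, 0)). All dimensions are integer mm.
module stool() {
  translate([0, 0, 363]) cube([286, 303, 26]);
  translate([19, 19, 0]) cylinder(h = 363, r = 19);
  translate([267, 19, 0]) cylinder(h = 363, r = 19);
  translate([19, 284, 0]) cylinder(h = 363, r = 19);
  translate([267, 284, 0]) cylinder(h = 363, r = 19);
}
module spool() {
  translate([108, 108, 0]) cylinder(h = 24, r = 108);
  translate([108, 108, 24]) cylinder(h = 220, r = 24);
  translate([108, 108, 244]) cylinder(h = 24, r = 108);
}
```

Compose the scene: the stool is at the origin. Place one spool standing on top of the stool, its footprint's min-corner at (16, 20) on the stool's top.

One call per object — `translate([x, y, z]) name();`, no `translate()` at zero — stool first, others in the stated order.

stool();
translate([16, 20, 389]) spool();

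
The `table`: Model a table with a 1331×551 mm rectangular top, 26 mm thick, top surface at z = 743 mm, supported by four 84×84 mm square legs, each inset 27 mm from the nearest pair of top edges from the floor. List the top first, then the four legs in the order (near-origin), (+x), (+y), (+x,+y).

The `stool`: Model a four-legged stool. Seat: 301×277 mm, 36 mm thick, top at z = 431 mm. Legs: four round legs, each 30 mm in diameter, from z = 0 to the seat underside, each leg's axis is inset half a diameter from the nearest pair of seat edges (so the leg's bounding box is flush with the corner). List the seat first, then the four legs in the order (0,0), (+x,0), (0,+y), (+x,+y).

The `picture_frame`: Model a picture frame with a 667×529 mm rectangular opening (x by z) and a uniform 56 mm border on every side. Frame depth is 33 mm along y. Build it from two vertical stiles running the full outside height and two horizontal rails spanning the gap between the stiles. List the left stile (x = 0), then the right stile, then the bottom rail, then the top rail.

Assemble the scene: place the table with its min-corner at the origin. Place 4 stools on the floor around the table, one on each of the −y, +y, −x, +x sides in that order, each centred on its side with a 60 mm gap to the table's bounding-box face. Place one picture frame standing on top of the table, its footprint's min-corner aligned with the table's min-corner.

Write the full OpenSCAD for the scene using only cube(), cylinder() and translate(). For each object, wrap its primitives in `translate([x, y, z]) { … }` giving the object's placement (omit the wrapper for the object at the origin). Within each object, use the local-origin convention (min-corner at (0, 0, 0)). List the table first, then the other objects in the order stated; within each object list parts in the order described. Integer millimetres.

translate([0, 0, 717]) cube([1331, 551, 26]);
translate([27, 27, 0]) cube([84, 84, 717]);
translate([1220, 27, 0]) cube([84, 84, 717]);
translate([27, 440, 0]) cube([84, 84, 717]);
translate([1220, 440, 0]) cube([84, 84, 717]);
translate([515, -337, 0]) {
  translate([0, 0, 395]) cube([301, 277, 36]);
  translate([15, 15, 0]) cylinder(h = 395, r = 15);
  translate([286, 15, 0]) cylinder(h = 395, r = 15);
  translate([15, 262, 0]) cylinder(h = 395, r = 15);
  translate([286, 262, 0]) cylinder(h = 395, r = 15);
}
translate([515, 611, 0]) {
  translate([0, 0, 395]) cube([301, 277, 36]);
  translate([15, 15, 0]) cylinder(h = 395, r = 15);
  translate([286, 15, 0]) cylinder(h = 395, r = 15);
  translate([15, 262, 0]) cylinder(h = 395, r = 15);
  translate([286, 262, 0]) cylinder(h = 395, r = 15);
}
translate([-361, 137, 0]) {
  translate([0, 0, 395]) cube([301, 277, 36]);
  translate([15, 15, 0]) cylinder(h = 395, r = 15);
  translate([286, 15, 0]) cylinder(h = 395, r = 15);
  translate([15, 262, 0]) cylinder(h = 395, r = 15);
  translate([286, 262, 0]) cylinder(h = 395, r = 15);
}
translate([1391, 137, 0]) {
  translate([0, 0, 395]) cube([301, 277, 36]);
  translate([15, 15, 0]) cylinder(h = 395, r = 15);
  translate([286, 15, 0]) cylinder(h = 395, r = 15);
  translate([15, 262, 0]) cylinder(h = 395, r = 15);
  translate([286, 262, 0]) cylinder(h = 395, r = 15);
}
translate([0, 0, 743]) {
  cube([56, 33, 641]);
  translate([723, 0, 0]) cube([56, 33, 641]);
  translate([56, 0, 0]) cube([667, 33, 56]);
  translate([56, 0, 585]) cube([667, 33, 56]);
}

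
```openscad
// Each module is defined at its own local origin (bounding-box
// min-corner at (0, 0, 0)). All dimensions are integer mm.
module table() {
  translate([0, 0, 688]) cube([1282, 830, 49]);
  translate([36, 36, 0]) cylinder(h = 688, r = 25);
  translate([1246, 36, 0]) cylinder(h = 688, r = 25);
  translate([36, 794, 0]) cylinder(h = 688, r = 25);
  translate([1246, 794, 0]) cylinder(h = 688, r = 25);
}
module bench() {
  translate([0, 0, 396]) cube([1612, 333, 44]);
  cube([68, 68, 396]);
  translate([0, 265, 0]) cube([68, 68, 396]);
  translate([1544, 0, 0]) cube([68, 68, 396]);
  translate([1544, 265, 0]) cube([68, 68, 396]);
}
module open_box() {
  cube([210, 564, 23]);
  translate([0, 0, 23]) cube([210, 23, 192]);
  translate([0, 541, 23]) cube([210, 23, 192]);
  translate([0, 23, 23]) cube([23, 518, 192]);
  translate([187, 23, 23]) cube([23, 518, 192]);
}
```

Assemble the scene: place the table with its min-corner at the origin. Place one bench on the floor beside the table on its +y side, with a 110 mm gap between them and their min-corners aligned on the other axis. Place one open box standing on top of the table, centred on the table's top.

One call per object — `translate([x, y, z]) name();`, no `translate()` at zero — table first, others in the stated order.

table();
translate([0, 940, 0]) bench();
translate([536, 133, 737]) open_box();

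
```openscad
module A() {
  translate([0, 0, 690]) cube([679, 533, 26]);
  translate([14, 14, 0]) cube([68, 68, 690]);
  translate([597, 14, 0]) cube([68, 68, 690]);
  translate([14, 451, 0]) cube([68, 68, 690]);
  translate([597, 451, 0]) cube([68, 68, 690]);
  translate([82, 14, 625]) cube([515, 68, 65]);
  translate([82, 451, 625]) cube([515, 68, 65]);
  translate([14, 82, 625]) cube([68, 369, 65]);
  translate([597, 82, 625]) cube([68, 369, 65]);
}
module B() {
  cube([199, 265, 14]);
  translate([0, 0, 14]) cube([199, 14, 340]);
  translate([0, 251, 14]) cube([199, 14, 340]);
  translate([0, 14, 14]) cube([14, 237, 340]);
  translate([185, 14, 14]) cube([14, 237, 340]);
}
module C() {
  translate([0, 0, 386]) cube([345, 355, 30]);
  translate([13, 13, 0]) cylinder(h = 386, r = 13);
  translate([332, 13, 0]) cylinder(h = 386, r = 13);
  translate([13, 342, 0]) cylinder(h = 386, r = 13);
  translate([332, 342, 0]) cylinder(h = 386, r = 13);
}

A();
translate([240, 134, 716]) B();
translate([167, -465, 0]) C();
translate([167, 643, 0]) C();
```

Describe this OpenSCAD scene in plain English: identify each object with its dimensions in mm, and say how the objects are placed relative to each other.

A is a table with a 679×533 mm rectangular top, 26 mm thick, top surface at z = 716 mm, supported by four 68×68 mm square legs, each inset 14 mm from the nearest pair of top edges, running from the floor. Four apron rails, 68 mm thick and 65 mm tall, run between adjacent legs with their top edges flush with the underside of the top and their outer faces flush with the legs' outer faces.

B is an open-topped rectangular box: outside dimensions 199×265×354 mm, with a uniform wall and base thickness of 14 mm. The base is a full 199×265 slab on the floor; four walls sit on top of the base. The front and back walls (the −y and +y sides) span the full width; the two side walls fit between them.

C is a four-legged stool. The seat is 345×355 mm, 30 mm thick, top at z = 416 mm. It stands on four round legs, each 26 mm in diameter, from z = 0 to the seat underside, each leg's axis is inset half a diameter from the nearest pair of seat edges (so the leg's bounding box is flush with the corner).

The open box is on top of the table, centred. Two stools sit around the table at the −y, +y sides.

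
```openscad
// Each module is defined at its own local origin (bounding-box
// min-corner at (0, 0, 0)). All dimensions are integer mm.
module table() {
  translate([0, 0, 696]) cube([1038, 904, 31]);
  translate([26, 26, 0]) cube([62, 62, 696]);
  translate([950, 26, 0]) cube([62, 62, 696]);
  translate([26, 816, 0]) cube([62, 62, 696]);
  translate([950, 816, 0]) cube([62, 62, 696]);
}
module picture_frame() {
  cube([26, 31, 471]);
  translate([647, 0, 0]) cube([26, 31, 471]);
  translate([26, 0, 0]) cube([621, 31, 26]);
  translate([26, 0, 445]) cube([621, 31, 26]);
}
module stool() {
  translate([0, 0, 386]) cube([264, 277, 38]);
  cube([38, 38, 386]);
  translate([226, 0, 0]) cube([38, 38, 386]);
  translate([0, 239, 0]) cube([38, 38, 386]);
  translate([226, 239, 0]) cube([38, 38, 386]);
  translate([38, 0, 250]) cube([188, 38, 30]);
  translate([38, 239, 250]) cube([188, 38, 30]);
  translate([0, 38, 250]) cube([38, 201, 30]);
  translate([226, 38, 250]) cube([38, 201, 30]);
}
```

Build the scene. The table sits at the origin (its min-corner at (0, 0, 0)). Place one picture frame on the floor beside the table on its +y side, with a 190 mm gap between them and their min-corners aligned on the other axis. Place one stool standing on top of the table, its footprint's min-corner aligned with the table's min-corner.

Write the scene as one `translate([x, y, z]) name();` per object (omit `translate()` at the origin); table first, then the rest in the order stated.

table();
translate([0, 1094, 0]) picture_frame();
translate([0, 0, 727]) stool();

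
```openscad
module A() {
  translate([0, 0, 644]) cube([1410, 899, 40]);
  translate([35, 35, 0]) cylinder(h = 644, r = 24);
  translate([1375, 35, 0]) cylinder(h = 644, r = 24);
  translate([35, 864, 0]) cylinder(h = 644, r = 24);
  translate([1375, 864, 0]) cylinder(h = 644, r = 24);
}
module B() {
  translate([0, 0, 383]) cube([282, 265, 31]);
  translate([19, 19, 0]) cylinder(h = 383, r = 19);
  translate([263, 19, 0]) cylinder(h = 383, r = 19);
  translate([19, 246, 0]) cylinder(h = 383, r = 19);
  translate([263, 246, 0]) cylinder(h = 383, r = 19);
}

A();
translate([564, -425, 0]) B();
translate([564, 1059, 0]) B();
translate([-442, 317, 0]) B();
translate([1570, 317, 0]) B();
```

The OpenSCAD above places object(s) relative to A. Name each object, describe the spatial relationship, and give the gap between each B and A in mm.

Each stool's nearest face is 160 mm from the table's bounding box.

A is a table. B is a stool. Four stools sit around the table at the −y, +y, −x, +x sides. The gap between each stool and the table is 160 mm.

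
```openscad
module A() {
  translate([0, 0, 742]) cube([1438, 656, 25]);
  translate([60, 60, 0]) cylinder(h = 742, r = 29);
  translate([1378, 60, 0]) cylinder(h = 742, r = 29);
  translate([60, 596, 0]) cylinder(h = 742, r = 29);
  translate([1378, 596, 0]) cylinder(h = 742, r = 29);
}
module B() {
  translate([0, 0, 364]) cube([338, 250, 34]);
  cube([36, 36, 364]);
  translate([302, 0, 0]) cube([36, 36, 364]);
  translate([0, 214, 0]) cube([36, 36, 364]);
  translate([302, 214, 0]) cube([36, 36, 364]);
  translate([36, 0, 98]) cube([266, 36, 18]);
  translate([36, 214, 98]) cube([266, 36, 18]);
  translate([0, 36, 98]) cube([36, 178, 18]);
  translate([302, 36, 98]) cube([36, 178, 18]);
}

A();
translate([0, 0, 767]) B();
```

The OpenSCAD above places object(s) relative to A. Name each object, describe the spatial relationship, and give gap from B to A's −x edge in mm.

A is a table. B is a stool. The stool is on top of the table. The gap from the stool to the table's −x edge is 0 mm.

The stool's min-x is at 0; the table's min-x is 0; gap = 0 mm.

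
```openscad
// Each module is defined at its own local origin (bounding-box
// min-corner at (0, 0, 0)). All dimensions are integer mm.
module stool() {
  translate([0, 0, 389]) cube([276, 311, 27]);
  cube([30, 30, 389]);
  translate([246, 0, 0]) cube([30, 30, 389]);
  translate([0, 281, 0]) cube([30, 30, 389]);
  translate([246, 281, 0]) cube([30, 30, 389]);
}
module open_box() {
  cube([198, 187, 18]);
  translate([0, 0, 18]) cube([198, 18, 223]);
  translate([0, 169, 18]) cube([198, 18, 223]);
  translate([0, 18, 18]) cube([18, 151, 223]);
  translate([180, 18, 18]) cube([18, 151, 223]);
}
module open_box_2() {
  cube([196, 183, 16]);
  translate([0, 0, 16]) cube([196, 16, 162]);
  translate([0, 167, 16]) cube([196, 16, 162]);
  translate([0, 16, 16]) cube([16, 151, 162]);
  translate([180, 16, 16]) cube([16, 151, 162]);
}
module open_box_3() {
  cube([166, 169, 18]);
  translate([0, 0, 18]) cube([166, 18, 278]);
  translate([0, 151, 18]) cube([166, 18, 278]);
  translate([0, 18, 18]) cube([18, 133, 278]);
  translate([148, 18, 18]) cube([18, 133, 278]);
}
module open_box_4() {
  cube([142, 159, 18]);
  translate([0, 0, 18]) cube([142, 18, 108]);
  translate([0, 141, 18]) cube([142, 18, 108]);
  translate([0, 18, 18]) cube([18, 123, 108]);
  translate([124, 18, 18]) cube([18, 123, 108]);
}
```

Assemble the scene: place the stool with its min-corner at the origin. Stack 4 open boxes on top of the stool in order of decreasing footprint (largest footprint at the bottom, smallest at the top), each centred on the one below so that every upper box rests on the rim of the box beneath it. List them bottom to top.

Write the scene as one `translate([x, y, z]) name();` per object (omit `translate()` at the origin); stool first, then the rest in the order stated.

stool();
translate([39, 62, 416]) open_box();
translate([40, 64, 657]) open_box_2();
translate([55, 71, 835]) open_box_3();
translate([67, 76, 1131]) open_box_4();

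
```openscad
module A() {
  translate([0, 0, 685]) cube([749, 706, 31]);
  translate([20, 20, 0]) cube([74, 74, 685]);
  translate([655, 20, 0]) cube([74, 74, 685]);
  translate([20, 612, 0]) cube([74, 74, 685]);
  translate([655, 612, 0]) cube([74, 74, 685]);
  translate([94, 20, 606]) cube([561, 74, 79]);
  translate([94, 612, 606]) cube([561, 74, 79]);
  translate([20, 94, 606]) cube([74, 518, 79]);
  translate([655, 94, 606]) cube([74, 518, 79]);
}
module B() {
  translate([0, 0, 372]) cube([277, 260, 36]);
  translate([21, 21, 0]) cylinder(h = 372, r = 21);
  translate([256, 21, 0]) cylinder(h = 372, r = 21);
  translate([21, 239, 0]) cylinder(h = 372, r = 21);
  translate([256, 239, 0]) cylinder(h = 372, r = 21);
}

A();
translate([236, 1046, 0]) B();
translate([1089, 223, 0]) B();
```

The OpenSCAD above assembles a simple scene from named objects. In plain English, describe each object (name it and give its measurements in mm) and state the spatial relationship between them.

A is a rectangular dining table. The top is 749×706×31 mm with its upper surface at z = 716 mm. It stands on four 74×74 mm square legs, each inset 20 mm from the nearest pair of top edges, running from the floor to the underside of the top. Four apron rails, 74 mm thick and 79 mm tall, run between adjacent legs with their top edges flush with the underside of the top and their outer faces flush with the legs' outer faces.

B is a four-legged stool. The seat is a 277×260×36 mm slab whose top surface is at z = 408 mm; four round legs, each 42 mm in diameter, run from the floor (z = 0) to the underside of the seat, each leg's axis is inset half a diameter from the nearest pair of seat edges (so the leg's bounding box is flush with the corner).

Two stools sit around the table at the +y, +x sides.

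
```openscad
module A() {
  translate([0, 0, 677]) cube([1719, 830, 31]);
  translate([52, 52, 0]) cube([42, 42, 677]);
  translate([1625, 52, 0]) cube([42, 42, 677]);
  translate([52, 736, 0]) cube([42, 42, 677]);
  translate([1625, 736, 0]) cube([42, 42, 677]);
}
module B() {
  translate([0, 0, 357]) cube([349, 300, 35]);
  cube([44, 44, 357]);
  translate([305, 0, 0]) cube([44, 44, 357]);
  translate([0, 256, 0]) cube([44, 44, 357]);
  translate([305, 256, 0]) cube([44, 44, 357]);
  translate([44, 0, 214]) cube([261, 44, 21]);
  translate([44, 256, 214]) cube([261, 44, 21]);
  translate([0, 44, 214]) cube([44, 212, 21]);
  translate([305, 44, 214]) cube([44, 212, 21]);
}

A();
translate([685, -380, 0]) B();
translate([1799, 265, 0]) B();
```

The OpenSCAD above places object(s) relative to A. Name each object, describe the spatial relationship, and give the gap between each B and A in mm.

A is a table. B is a stool. Two stools sit around the table at the −y, +x sides. The gap between each stool and the table is 80 mm.

Each stool's nearest face is 80 mm from the table's bounding box.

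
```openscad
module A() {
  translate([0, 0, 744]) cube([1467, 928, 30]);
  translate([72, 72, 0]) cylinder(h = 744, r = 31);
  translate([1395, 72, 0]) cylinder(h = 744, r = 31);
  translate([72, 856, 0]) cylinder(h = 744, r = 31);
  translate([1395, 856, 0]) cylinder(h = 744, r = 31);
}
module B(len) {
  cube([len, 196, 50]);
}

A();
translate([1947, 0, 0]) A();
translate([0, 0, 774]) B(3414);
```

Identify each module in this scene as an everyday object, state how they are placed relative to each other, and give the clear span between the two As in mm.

A is a table. B is a beam. A beam spans the tops of two tables. The clear span between the two tables is 480 mm.

Second table starts at x = 1947; first ends at x = 1467; clear span = 1947 − 1467 = 480 mm.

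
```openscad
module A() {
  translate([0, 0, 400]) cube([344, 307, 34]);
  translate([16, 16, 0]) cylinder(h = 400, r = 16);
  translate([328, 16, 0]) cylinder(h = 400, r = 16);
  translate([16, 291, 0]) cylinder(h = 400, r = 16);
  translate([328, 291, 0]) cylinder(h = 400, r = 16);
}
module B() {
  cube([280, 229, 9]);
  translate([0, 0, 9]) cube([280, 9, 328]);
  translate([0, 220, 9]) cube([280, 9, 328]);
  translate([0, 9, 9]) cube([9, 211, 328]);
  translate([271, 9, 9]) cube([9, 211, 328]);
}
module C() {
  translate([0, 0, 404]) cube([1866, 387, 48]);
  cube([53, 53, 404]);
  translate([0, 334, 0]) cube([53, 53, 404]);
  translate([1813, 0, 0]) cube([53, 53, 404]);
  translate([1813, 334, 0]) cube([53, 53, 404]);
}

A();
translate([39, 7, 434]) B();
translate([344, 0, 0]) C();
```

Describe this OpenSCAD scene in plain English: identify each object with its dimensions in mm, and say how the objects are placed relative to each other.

A is a four-legged stool. The seat is 344×307 mm, 34 mm thick, top at z = 434 mm. It stands on four round legs, each 32 mm in diameter, from z = 0 to the seat underside, each leg's axis is inset half a diameter from the nearest pair of seat edges (so the leg's bounding box is flush with the corner).

B is an open-topped rectangular box: outside dimensions 280×229×337 mm, with a uniform wall and base thickness of 9 mm. The base is a full 280×229 slab on the floor; four walls sit on top of the base. The front and back walls (the −y and +y sides) span the full width; the two side walls fit between them.

C is a long wooden bench with a 1866 mm (x) × 387 mm (y) seat, 48 mm thick, its top surface 452 mm above the floor. Four 53 mm square legs at the seat corners, flush with the edges, run from z = 0 to the seat underside.

The open box is on top of the stool. The bench is against the stool's +x side, with their −y faces flush.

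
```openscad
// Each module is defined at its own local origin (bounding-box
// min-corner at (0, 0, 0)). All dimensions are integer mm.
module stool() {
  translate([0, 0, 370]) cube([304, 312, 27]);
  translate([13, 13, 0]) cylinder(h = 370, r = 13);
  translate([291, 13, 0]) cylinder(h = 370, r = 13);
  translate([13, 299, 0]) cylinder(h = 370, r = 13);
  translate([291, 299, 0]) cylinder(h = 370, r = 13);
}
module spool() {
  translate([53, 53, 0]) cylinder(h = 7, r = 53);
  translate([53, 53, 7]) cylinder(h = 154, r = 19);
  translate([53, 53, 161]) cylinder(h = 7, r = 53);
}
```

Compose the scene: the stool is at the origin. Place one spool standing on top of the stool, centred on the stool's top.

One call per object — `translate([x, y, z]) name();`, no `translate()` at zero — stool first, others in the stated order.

stool();
translate([99, 103, 397]) spool();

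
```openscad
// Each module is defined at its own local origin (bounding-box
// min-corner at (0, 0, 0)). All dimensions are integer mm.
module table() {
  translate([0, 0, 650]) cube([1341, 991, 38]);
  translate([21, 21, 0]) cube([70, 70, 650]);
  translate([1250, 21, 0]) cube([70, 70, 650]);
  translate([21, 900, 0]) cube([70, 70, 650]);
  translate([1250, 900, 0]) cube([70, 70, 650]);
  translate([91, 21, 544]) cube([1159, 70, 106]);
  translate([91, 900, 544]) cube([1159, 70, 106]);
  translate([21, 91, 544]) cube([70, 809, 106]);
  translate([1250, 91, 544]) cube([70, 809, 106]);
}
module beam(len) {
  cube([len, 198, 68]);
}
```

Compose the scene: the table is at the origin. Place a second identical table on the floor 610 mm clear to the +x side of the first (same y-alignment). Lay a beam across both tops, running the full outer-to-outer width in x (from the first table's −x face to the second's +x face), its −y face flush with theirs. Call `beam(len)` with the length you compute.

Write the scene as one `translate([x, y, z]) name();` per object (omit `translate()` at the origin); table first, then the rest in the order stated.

table();
translate([1951, 0, 0]) table();
translate([0, 0, 688]) beam(3292);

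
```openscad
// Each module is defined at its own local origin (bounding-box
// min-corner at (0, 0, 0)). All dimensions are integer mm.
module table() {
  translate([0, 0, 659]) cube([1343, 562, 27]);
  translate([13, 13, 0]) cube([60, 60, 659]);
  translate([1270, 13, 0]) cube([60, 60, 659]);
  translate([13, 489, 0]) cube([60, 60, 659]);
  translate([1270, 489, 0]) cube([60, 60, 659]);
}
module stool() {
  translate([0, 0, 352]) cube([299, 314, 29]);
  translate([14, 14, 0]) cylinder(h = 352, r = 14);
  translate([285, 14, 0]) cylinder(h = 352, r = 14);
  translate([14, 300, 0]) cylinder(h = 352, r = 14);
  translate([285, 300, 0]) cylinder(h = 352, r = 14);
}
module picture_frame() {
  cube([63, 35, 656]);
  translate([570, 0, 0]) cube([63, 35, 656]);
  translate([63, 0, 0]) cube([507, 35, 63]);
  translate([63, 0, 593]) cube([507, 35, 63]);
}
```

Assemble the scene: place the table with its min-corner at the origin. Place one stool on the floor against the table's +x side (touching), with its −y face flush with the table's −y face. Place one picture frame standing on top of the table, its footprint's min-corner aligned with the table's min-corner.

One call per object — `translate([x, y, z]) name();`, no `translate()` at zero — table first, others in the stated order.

table();
translate([1343, 0, 0]) stool();
translate([0, 0, 686]) picture_frame();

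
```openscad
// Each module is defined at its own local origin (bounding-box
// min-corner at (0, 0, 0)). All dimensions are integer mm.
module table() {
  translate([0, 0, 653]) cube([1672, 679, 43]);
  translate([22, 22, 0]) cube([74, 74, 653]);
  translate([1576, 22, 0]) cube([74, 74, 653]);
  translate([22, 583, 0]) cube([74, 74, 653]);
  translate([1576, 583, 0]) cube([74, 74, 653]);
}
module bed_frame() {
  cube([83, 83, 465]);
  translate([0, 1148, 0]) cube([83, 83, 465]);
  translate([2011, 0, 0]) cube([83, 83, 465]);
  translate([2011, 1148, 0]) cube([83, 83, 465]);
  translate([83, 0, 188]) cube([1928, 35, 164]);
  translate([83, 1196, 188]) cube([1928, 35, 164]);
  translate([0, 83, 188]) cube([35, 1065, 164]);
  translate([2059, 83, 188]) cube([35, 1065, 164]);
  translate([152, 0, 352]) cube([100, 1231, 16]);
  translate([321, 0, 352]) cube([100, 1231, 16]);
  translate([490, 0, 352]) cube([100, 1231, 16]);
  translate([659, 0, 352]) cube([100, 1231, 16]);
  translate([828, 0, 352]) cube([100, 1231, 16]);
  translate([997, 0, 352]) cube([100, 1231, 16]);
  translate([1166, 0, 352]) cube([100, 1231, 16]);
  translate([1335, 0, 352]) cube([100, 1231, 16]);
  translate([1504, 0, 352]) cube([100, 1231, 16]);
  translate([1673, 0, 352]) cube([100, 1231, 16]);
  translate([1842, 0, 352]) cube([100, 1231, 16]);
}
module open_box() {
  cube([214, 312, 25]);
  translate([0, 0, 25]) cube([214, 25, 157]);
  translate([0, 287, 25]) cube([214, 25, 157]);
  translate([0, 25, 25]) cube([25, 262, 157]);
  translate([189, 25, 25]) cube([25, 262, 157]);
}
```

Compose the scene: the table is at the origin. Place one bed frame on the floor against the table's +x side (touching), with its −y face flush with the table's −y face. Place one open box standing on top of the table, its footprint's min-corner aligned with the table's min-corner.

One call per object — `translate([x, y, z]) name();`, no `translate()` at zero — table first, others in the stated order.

table();
translate([1672, 0, 0]) bed_frame();
translate([0, 0, 696]) open_box();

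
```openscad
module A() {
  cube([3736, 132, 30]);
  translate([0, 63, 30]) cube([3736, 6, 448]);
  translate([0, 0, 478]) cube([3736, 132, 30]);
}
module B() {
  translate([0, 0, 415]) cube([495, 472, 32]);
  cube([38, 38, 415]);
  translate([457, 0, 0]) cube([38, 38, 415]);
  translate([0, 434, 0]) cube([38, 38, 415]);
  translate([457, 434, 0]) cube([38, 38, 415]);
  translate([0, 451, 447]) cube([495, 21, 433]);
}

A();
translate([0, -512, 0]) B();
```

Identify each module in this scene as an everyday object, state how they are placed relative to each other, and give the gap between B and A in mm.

The chair's nearest face is 40 mm from the I-beam's −y face.

A is an I-beam. B is a chair. The chair is on the floor beside the I-beam on its −y side. The gap between the chair and the I-beam is 40 mm.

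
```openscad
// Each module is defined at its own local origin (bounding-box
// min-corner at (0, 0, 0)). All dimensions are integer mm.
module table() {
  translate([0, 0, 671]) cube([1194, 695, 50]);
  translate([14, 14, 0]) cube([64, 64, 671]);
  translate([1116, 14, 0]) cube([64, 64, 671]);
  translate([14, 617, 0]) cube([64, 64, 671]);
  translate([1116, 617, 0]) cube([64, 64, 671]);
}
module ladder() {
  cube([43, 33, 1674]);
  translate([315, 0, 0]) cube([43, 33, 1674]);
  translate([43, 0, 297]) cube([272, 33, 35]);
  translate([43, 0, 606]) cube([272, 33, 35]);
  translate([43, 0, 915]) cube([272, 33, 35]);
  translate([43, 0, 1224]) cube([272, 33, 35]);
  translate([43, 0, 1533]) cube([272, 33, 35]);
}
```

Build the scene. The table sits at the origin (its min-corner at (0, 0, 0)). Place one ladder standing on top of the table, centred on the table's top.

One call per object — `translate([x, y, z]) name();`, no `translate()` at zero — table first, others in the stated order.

table();
translate([418, 331, 721]) ladder();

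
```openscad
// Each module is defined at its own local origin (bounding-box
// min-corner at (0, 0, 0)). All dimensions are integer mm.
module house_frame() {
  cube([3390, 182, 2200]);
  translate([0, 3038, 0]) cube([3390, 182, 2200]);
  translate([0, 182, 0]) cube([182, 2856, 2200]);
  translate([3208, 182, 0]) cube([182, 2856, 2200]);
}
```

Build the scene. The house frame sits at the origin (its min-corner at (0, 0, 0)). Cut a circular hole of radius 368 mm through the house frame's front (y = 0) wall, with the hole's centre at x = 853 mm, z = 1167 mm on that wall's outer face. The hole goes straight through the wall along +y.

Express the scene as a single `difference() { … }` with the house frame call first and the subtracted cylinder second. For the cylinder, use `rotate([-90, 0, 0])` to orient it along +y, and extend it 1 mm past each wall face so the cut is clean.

difference() {
  house_frame();
  translate([853, -1, 1167]) rotate([-90, 0, 0]) cylinder(h = 184, r = 368);
}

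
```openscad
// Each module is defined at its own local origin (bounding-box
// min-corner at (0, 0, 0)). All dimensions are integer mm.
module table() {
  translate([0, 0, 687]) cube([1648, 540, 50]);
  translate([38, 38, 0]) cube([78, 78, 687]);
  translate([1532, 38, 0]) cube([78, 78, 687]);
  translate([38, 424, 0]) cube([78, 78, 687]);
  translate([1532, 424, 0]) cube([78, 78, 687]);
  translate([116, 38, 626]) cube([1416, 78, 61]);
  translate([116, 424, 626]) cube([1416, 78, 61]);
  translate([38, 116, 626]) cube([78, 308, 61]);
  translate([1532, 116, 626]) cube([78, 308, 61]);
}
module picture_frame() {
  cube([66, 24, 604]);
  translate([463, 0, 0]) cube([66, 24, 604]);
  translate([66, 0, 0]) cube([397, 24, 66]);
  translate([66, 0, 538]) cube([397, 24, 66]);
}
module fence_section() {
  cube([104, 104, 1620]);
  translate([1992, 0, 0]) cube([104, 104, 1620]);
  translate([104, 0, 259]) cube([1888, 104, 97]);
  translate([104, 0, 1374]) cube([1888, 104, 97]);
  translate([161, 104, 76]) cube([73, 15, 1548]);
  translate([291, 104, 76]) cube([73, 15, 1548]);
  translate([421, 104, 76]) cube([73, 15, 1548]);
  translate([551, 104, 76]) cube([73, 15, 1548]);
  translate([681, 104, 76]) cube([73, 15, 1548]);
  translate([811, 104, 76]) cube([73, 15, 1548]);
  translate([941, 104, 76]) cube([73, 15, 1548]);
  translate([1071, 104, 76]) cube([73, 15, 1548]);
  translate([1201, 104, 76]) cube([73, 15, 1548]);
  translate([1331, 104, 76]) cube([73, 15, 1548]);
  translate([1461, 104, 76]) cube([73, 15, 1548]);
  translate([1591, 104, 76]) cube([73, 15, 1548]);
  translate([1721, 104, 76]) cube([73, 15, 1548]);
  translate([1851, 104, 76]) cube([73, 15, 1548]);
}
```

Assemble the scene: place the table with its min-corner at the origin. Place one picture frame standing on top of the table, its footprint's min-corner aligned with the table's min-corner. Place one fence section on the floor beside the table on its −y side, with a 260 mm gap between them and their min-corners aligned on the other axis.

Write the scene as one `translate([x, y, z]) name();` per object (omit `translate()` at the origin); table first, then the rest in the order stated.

table();
translate([0, 0, 737]) picture_frame();
translate([0, -379, 0]) fence_section();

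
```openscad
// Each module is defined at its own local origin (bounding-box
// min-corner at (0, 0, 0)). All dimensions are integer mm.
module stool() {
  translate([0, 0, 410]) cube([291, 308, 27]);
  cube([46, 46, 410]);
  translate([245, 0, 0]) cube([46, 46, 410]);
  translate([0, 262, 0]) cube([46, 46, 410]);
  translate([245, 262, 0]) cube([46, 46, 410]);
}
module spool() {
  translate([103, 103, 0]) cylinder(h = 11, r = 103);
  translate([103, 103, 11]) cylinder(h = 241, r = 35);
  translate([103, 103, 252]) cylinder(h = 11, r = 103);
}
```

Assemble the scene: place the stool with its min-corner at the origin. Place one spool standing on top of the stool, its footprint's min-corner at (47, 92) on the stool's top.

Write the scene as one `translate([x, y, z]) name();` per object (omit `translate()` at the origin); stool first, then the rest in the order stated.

stool();
translate([47, 92, 437]) spool();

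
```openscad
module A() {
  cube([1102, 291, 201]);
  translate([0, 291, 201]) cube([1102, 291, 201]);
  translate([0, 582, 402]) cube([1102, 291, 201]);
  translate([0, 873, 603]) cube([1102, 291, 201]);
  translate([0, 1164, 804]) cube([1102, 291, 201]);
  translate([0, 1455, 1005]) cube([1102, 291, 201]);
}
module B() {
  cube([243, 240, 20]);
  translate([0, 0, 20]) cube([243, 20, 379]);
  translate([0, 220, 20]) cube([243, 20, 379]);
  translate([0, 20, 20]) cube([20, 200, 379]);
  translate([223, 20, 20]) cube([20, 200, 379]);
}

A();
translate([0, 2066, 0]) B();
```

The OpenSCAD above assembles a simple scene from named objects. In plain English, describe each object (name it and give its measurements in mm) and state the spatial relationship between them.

A is a straight staircase of 6 solid steps. Each step is 1102 mm wide (x), 291 mm deep (y, the going) and 201 mm tall (the rise). The first step rests on the floor; each subsequent step sits one going further in +y and one rise higher in +z, directly behind and above the previous step with no overlap.

B is an open-topped rectangular box: outside dimensions 243×240×399 mm, with a uniform wall and base thickness of 20 mm. The base is a full 243×240 slab on the floor; four walls sit on top of the base. The front and back walls (the −y and +y sides) span the full width; the two side walls fit between them.

The open box is on the floor beside the staircase on its +y side.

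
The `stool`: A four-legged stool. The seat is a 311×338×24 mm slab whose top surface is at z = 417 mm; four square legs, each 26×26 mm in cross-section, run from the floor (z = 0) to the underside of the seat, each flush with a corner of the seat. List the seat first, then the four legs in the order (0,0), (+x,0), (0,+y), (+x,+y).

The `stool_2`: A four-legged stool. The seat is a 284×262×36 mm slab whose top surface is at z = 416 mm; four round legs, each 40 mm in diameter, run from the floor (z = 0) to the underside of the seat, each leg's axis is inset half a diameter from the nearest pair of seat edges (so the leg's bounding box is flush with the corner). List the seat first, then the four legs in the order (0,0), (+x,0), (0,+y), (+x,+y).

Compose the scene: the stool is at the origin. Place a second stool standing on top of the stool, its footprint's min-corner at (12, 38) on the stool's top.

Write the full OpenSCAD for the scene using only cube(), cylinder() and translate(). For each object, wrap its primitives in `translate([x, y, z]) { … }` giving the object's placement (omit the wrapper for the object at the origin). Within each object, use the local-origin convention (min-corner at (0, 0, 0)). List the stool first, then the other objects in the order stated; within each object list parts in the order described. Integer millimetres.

translate([0, 0, 393]) cube([311, 338, 24]);
cube([26, 26, 393]);
translate([285, 0, 0]) cube([26, 26, 393]);
translate([0, 312, 0]) cube([26, 26, 393]);
translate([285, 312, 0]) cube([26, 26, 393]);
translate([12, 38, 417]) {
  translate([0, 0, 380]) cube([284, 262, 36]);
  translate([20, 20, 0]) cylinder(h = 380, r = 20);
  translate([264, 20, 0]) cylinder(h = 380, r = 20);
  translate([20, 242, 0]) cylinder(h = 380, r = 20);
  translate([264, 242, 0]) cylinder(h = 380, r = 20);
}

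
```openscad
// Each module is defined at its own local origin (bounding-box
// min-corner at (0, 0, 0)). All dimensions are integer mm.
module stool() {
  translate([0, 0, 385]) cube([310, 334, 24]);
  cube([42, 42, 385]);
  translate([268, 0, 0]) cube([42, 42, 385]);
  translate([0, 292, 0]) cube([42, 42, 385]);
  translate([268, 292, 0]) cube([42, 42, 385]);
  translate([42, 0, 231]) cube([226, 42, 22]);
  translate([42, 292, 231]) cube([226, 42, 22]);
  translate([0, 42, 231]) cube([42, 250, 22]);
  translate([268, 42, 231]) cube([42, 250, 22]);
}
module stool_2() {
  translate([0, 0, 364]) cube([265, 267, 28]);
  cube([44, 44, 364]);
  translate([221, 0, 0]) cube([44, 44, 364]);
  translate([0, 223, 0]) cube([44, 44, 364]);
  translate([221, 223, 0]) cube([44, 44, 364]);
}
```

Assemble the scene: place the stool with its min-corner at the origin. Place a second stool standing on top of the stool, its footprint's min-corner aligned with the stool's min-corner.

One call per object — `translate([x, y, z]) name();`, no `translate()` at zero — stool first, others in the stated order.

stool();
translate([0, 0, 409]) stool_2();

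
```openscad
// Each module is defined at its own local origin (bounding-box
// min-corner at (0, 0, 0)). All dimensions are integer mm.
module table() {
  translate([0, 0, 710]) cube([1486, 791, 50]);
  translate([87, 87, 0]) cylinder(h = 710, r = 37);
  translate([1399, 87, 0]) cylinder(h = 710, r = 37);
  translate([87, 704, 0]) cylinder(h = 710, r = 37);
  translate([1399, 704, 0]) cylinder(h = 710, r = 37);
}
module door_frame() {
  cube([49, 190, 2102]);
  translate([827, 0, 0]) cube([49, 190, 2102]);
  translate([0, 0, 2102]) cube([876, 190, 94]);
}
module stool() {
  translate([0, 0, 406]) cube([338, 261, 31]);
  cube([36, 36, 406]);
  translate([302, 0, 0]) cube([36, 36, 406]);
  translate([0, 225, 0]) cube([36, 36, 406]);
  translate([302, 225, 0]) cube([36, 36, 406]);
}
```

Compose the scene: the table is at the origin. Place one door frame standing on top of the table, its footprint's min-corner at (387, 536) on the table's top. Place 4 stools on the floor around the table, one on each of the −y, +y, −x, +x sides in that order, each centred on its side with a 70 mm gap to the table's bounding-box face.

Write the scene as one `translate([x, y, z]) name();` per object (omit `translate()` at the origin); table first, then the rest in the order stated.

table();
translate([387, 536, 760]) door_frame();
translate([574, -331, 0]) stool();
translate([574, 861, 0]) stool();
translate([-408, 265, 0]) stool();
translate([1556, 265, 0]) stool();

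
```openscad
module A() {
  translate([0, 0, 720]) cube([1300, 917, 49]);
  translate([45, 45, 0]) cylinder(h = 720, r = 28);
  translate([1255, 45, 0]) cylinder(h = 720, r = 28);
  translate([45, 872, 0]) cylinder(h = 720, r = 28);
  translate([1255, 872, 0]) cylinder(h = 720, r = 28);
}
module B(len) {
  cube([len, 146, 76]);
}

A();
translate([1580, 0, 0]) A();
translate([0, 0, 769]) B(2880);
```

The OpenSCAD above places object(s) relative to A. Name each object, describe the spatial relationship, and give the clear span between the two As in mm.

Second table starts at x = 1580; first ends at x = 1300; clear span = 1580 − 1300 = 280 mm.

A is a table. B is a beam. A beam spans the tops of two tables. The clear span between the two tables is 280 mm.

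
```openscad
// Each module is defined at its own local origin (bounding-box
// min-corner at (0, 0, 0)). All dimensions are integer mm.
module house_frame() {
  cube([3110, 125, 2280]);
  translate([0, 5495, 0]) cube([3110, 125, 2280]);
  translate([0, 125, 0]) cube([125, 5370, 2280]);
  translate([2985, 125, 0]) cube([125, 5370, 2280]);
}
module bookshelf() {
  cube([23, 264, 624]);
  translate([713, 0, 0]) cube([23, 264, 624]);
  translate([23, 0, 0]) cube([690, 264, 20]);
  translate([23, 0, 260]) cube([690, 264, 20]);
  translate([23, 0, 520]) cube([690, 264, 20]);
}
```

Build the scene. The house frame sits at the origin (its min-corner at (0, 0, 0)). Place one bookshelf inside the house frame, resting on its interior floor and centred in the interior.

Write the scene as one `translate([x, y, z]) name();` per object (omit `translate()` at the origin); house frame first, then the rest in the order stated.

house_frame();
translate([1187, 2678, 0]) bookshelf();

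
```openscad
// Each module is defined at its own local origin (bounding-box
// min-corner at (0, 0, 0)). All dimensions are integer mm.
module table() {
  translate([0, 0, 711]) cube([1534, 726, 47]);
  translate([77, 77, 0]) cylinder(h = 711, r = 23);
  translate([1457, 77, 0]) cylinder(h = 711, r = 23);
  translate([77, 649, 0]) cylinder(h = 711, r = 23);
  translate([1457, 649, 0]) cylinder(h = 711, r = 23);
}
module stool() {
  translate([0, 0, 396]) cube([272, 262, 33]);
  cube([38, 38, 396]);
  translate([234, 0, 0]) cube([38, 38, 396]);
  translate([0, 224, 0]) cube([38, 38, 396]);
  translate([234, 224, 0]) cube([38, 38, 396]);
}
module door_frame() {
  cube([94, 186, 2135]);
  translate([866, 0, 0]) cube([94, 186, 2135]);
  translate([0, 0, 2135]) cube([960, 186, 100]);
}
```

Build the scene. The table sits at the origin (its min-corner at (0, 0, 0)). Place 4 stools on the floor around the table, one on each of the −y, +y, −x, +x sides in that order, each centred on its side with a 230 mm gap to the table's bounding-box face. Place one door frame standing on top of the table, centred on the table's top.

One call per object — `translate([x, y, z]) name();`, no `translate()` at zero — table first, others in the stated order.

table();
translate([631, -492, 0]) stool();
translate([631, 956, 0]) stool();
translate([-502, 232, 0]) stool();
translate([1764, 232, 0]) stool();
translate([287, 270, 758]) door_frame();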